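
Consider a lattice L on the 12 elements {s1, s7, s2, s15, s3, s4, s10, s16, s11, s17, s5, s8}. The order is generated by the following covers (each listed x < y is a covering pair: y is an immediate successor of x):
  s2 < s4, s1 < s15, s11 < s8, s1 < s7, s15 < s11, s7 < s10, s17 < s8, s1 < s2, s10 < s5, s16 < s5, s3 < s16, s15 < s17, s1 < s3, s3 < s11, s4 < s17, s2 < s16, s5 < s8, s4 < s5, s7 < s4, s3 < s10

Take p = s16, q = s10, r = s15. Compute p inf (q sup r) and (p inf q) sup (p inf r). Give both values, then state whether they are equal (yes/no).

q sup r = s8, so p inf (q sup r) = s16 inf s8 = s16.
p inf q = s3 and p inf r = s1, so (p inf q) sup (p inf r) = s3 sup s1 = s3.
Equal: no.

s16; s3; no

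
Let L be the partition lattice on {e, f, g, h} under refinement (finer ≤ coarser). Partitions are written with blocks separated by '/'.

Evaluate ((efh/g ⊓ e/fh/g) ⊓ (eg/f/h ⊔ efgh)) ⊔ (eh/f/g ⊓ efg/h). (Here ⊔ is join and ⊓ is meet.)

e/fh/g

efh/g ∧ e/fh/g = e/fh/g
eg/f/h ∨ efgh = efgh
e/fh/g ∧ efgh = e/fh/g
eh/f/g ∧ efg/h = e/f/g/h
e/fh/g ∨ e/f/g/h = e/fh/g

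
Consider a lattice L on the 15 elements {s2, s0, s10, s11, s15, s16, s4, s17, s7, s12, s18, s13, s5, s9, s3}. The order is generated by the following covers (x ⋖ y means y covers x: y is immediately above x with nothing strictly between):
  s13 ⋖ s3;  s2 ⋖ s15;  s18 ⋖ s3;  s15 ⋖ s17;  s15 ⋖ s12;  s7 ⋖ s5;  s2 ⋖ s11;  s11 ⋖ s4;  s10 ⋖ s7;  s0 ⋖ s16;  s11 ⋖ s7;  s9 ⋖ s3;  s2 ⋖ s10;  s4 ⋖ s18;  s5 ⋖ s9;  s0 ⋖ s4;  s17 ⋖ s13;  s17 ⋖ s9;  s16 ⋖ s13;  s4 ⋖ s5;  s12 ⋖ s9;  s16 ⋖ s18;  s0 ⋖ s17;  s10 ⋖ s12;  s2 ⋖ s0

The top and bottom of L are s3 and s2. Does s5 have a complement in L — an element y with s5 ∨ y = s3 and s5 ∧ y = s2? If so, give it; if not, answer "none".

For every candidate y, either s5 ∨ y ≠ s3 or s5 ∧ y ≠ s2; no complement exists.

none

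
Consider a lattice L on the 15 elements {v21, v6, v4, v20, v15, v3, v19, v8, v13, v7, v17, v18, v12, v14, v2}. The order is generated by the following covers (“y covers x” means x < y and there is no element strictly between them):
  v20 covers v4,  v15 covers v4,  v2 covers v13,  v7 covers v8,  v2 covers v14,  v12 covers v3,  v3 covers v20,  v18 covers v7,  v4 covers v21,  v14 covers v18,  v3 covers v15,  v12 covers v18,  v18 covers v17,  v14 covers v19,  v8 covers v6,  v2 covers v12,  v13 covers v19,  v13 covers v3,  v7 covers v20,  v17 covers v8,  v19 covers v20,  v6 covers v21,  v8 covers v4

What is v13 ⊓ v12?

v3

Common lower bounds of {v13, v12}: v15, v20, v21, v3, v4.
The greatest among these is v3.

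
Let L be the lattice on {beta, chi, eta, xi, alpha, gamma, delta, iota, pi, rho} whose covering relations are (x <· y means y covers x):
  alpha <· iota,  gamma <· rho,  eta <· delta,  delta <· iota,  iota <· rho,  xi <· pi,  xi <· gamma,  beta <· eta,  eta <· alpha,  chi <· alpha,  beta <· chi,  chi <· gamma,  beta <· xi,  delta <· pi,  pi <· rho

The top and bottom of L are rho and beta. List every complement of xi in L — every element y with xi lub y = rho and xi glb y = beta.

alpha, iota

Need y with xi ∨ y = rho and xi ∧ y = beta.
Checking each element gives: alpha, iota.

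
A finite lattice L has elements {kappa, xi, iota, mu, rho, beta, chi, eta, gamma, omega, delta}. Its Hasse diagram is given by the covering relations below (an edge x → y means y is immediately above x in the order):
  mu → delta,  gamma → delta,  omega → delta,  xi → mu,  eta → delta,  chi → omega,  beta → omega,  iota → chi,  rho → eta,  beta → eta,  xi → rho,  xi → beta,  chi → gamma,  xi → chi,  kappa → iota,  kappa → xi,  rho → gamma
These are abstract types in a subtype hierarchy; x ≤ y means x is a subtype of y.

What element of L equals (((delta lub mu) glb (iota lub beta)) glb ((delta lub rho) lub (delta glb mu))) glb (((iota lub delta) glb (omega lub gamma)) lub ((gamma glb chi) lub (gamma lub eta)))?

delta ∨ mu = delta
iota ∨ beta = omega
delta ∧ omega = omega
delta ∨ rho = delta
delta ∧ mu = mu
delta ∨ mu = delta
omega ∧ delta = omega
iota ∨ delta = delta
omega ∨ gamma = delta
delta ∧ delta = delta
gamma ∧ chi = chi
gamma ∨ eta = delta
chi ∨ delta = delta
delta ∨ delta = delta
omega ∧ delta = omega

omega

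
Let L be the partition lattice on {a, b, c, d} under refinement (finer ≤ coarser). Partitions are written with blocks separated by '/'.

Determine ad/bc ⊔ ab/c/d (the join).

Common upper bounds of {ad/bc, ab/c/d}: abcd.
The least among these is abcd.

abcd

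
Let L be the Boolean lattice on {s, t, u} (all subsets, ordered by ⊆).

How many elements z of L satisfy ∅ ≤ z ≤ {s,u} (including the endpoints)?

4

The interval [∅, {s,u}] = {{s,u}, {s}, {u}, ∅}, which has 4 elements.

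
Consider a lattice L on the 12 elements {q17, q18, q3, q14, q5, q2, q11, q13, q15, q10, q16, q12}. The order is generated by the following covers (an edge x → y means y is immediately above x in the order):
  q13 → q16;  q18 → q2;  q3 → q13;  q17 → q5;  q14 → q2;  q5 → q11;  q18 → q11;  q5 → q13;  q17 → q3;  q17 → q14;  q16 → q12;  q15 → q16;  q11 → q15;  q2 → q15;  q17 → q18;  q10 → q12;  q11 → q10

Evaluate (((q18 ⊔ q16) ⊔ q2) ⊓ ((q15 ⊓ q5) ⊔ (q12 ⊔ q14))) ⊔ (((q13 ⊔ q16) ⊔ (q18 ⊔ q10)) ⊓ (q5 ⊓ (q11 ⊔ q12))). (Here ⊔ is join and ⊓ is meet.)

q18 ∨ q16 = q16
q16 ∨ q2 = q16
q15 ∧ q5 = q5
q12 ∨ q14 = q12
q5 ∨ q12 = q12
q16 ∧ q12 = q16
q13 ∨ q16 = q16
q18 ∨ q10 = q10
q16 ∨ q10 = q12
q11 ∨ q12 = q12
q5 ∧ q12 = q5
q12 ∧ q5 = q5
q16 ∨ q5 = q16

q16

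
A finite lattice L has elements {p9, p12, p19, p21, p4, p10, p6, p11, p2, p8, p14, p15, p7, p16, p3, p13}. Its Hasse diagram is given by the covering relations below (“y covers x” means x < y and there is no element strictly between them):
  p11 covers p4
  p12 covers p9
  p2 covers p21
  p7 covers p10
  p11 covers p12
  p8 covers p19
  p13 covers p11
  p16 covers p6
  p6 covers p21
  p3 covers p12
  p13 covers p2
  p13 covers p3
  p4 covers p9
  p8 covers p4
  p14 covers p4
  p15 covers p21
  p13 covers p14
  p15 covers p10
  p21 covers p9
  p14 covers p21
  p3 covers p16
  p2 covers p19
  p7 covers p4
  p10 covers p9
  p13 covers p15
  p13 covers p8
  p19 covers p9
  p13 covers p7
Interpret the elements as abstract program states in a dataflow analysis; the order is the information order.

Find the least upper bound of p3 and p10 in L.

Common upper bounds of {p3, p10}: p13.
The least among these is p13.

p13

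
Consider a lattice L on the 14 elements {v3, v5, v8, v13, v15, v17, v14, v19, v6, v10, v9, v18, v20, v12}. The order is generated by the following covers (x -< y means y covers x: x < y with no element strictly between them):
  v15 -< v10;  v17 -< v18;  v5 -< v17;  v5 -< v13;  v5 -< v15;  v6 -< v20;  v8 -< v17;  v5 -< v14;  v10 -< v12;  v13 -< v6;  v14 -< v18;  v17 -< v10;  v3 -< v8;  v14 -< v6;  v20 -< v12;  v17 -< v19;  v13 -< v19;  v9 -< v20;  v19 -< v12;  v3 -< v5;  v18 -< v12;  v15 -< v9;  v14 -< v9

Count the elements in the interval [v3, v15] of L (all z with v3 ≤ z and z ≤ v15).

3

The interval [v3, v15] = {v15, v3, v5}, which has 3 elements.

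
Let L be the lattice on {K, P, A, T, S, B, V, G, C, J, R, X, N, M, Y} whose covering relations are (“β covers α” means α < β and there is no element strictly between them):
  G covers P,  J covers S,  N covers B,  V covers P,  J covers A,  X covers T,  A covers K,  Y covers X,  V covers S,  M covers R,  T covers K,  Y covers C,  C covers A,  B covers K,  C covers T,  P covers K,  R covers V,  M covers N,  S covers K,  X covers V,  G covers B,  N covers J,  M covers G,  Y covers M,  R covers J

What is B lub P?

G

Common upper bounds of {B, P}: G, M, Y.
The least among these is G.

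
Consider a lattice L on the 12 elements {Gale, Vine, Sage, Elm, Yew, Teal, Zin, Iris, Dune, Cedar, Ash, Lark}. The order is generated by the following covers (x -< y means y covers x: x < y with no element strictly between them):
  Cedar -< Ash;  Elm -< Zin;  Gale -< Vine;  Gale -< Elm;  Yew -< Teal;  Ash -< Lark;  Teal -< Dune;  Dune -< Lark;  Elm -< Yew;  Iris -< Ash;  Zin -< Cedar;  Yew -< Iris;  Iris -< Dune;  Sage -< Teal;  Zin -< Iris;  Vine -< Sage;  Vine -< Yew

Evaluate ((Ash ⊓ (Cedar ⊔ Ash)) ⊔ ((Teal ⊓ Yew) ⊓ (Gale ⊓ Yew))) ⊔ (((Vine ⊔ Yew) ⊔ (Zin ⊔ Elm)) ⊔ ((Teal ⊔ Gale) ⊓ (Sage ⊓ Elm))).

Cedar ∨ Ash = Ash
Ash ∧ Ash = Ash
Teal ∧ Yew = Yew
Gale ∧ Yew = Gale
Yew ∧ Gale = Gale
Ash ∨ Gale = Ash
Vine ∨ Yew = Yew
Zin ∨ Elm = Zin
Yew ∨ Zin = Iris
Teal ∨ Gale = Teal
Sage ∧ Elm = Gale
Teal ∧ Gale = Gale
Iris ∨ Gale = Iris
Ash ∨ Iris = Ash

Ash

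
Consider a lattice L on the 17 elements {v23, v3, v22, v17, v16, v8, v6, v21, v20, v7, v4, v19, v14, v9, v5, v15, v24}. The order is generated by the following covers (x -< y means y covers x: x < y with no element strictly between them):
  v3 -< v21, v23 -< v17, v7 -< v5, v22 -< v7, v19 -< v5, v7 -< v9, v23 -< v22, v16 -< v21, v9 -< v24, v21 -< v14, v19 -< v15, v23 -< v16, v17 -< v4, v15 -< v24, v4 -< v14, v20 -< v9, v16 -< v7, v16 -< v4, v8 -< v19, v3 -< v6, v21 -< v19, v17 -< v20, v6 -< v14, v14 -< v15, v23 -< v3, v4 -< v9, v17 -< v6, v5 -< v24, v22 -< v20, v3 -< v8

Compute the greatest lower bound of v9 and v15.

Common lower bounds of {v9, v15}: v16, v17, v23, v4.
The greatest among these is v4.

v4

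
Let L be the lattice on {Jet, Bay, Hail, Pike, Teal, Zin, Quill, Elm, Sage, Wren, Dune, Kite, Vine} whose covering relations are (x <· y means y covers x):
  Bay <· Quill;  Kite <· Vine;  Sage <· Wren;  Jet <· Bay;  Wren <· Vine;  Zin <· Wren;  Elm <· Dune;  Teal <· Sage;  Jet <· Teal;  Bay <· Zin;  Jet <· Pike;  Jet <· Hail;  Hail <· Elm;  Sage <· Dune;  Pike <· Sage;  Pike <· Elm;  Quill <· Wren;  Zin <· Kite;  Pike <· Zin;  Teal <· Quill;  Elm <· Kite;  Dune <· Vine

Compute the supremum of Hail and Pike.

Common upper bounds of {Hail, Pike}: Dune, Elm, Kite, Vine.
The least among these is Elm.

Elm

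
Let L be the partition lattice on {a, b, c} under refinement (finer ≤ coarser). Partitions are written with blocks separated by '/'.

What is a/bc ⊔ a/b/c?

a/bc

The join of a/bc and a/b/c merges any blocks that overlap across the partitions, giving a/bc.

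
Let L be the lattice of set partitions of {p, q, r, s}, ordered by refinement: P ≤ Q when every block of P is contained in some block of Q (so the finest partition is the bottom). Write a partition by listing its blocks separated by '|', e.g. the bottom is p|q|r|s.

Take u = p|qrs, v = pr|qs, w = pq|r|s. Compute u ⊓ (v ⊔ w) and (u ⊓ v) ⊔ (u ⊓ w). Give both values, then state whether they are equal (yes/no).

v ⊔ w = pqrs, so u ⊓ (v ⊔ w) = p|qrs ⊓ pqrs = p|qrs.
u ⊓ v = p|qs|r and u ⊓ w = p|q|r|s, so (u ⊓ v) ⊔ (u ⊓ w) = p|qs|r ⊔ p|q|r|s = p|qs|r.
Equal: no.

p|qrs; p|qs|r; no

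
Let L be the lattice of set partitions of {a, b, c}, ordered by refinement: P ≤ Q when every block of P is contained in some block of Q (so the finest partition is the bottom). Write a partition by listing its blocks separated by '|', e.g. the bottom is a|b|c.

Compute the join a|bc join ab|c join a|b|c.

abc

The join of a|bc, ab|c, a|b|c merges any blocks that overlap across the partitions, giving abc.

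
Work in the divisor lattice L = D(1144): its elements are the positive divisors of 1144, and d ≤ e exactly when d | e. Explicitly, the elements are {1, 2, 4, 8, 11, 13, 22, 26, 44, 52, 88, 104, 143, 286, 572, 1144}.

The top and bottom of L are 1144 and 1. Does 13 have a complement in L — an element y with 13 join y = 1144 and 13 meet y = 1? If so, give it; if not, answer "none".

Need y with 13 ∨ y = 1144 and 13 ∧ y = 1.
Checking each element gives: 88.

88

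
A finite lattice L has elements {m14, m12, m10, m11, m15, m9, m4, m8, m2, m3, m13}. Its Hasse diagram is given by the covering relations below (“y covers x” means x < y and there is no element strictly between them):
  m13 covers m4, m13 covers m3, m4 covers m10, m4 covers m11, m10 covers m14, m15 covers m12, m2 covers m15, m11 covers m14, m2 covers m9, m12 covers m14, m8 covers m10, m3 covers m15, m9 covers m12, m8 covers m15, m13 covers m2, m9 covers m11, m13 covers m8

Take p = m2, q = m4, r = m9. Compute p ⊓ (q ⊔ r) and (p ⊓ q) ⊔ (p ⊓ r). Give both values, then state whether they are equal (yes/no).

q ⊔ r = m13, so p ⊓ (q ⊔ r) = m2 ⊓ m13 = m2.
p ⊓ q = m11 and p ⊓ r = m9, so (p ⊓ q) ⊔ (p ⊓ r) = m11 ⊔ m9 = m9.
Equal: no.

m2; m9; no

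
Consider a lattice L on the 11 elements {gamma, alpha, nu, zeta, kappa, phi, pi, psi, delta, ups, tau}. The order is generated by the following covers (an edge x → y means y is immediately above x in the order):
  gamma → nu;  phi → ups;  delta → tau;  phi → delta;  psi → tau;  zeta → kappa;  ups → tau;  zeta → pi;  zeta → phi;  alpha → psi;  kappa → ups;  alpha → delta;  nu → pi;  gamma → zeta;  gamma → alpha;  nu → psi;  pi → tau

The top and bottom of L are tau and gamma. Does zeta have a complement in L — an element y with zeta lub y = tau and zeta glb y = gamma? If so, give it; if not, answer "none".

Need y with zeta ∨ y = tau and zeta ∧ y = gamma.
Checking each element gives: psi.

psi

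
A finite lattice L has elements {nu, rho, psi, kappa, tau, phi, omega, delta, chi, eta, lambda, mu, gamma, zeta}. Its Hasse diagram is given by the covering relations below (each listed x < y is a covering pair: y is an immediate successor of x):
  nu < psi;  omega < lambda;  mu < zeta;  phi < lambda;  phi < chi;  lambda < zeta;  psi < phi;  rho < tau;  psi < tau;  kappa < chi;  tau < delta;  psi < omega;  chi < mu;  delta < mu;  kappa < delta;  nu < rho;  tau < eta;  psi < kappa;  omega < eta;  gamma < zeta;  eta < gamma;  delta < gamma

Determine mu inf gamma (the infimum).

Common lower bounds of {mu, gamma}: delta, kappa, nu, psi, rho, tau.
The greatest among these is delta.

delta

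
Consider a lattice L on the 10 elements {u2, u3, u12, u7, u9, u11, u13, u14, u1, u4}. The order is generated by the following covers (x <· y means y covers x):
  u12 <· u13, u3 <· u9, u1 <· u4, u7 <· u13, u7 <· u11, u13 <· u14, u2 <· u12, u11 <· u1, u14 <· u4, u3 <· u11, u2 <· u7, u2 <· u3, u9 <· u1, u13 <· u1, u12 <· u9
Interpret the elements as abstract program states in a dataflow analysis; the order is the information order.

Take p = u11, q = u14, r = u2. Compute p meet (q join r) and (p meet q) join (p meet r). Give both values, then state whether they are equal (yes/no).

u7; u7; yes

q join r = u14, so p meet (q join r) = u11 meet u14 = u7.
p meet q = u7 and p meet r = u2, so (p meet q) join (p meet r) = u7 join u2 = u7.
Equal: yes.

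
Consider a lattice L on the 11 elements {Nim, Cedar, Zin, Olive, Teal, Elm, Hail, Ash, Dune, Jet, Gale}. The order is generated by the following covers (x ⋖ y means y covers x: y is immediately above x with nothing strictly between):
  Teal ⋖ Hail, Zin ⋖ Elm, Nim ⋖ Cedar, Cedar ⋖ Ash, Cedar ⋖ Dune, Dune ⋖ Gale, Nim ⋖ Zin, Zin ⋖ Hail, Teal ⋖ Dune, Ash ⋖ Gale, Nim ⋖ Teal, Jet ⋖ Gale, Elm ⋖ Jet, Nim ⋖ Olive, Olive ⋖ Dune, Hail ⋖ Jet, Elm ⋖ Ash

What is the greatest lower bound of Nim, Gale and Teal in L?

Common lower bounds of {Nim, Gale, Teal}: Nim.
The greatest among these is Nim.

Nim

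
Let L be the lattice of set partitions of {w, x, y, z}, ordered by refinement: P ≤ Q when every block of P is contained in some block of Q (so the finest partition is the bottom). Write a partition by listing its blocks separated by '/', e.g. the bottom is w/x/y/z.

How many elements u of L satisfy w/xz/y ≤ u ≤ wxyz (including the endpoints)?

5

The interval [w/xz/y, wxyz] = {w/xyz, w/xz/y, wxyz, wxz/y, wy/xz}, which has 5 elements.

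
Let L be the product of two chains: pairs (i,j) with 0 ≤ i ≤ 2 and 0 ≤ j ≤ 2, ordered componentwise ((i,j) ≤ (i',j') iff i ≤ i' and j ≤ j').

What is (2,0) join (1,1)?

(2,1)

Common upper bounds of {(2,0), (1,1)}: (2,1), (2,2).
The least among these is (2,1).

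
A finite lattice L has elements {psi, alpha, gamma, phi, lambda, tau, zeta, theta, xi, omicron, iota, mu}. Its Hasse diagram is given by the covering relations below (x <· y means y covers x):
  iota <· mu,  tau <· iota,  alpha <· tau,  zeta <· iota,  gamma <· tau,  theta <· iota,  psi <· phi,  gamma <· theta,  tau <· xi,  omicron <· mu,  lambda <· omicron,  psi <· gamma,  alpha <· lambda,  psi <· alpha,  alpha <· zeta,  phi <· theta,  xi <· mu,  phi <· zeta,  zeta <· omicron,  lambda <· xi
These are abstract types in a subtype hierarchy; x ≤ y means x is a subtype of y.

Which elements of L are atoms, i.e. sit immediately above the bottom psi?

The atoms are exactly the elements that cover psi: alpha, gamma, phi.

alpha, gamma, phi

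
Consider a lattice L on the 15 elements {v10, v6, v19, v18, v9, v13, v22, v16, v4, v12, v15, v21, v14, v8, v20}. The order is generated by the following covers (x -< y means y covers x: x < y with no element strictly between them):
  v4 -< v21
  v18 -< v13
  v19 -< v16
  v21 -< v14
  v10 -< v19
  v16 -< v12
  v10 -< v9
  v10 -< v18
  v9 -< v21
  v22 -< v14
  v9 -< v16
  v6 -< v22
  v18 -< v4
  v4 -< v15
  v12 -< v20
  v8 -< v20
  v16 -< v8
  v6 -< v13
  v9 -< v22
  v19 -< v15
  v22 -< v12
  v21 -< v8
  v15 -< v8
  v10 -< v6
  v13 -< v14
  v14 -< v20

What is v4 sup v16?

v8

Common upper bounds of {v4, v16}: v20, v8.
The least among these is v8.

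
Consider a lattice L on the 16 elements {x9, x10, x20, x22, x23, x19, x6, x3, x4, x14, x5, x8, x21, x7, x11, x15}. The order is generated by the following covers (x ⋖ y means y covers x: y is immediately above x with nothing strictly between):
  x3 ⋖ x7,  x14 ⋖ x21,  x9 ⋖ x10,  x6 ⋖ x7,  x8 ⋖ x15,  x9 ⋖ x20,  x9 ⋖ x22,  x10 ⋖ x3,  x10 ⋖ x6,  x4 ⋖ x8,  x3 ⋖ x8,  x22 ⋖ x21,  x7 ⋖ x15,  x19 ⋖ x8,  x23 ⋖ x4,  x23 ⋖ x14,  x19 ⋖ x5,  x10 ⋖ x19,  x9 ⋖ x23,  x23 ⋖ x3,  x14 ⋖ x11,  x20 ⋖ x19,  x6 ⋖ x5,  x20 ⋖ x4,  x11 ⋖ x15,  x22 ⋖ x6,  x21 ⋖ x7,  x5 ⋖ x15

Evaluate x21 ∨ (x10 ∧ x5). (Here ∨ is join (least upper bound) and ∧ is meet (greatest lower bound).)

x7

x10 ∧ x5 = x10
x21 ∨ x10 = x7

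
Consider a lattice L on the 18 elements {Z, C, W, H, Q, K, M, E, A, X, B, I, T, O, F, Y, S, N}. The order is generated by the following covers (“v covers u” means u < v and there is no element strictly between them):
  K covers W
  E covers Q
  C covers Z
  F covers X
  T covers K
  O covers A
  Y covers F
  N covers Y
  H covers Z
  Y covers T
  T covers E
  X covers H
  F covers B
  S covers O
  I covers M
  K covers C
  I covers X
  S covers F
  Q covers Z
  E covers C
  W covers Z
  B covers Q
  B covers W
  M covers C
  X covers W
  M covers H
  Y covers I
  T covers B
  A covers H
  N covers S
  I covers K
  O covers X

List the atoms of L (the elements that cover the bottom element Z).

The atoms are exactly the elements that cover Z: C, H, Q, W.

C, H, Q, W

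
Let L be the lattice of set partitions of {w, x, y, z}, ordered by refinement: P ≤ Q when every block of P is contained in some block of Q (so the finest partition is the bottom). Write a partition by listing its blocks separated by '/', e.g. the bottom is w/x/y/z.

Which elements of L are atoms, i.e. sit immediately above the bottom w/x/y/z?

w/x/yz, w/xy/z, w/xz/y, wx/y/z, wy/x/z, wz/x/y

The atoms are exactly the elements that cover w/x/y/z: w/x/yz, w/xy/z, w/xz/y, wx/y/z, wy/x/z, wz/x/y.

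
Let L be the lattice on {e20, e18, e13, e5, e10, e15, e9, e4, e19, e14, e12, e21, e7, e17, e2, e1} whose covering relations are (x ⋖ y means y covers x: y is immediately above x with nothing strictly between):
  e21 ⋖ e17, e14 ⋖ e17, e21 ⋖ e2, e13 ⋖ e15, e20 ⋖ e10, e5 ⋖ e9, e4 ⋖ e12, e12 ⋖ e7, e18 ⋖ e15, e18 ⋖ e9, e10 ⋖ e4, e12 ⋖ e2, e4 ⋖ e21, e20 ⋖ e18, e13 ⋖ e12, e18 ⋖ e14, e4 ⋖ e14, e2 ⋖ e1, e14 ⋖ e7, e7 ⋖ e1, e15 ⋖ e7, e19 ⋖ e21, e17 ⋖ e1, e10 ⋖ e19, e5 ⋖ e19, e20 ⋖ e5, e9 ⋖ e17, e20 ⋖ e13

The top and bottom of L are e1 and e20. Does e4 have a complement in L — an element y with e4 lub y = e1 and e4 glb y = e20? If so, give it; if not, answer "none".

none

For every candidate y, either e4 ∨ y ≠ e1 or e4 ∧ y ≠ e20; no complement exists.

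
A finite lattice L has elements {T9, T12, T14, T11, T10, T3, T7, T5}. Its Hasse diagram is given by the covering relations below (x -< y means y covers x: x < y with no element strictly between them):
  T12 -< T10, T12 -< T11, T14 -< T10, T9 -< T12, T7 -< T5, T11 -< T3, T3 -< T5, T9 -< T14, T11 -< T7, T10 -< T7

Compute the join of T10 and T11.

T7

Common upper bounds of {T10, T11}: T5, T7.
The least among these is T7.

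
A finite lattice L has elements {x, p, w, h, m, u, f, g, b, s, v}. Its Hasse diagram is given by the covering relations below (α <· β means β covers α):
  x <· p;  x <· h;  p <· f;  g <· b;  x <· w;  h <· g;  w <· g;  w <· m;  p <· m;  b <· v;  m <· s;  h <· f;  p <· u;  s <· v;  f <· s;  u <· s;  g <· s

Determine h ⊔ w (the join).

Common upper bounds of {h, w}: b, g, s, v.
The least among these is g.

g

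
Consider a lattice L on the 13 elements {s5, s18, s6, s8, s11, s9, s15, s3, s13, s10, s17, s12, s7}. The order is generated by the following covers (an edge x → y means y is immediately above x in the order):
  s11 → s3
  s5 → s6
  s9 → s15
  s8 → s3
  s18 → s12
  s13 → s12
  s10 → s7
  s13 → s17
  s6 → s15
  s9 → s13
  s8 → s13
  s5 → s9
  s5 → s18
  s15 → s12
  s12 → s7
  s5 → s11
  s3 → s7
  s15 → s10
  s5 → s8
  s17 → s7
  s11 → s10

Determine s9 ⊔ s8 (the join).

s13

Common upper bounds of {s9, s8}: s12, s13, s17, s7.
The least among these is s13.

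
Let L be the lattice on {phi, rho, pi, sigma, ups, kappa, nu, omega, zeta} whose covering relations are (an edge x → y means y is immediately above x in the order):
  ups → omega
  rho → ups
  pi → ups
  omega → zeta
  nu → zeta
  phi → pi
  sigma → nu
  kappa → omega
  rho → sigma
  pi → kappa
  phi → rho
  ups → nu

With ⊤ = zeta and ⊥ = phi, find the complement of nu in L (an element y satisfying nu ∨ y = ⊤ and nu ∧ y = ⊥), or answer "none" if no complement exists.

none

For every candidate y, either nu ∨ y ≠ zeta or nu ∧ y ≠ phi; no complement exists.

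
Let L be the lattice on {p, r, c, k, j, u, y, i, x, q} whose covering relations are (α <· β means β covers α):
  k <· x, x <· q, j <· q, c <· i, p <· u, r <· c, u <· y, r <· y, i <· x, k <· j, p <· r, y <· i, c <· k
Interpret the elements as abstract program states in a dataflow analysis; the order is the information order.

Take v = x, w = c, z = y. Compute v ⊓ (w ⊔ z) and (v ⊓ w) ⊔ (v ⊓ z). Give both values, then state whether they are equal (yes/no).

i; i; yes

w ⊔ z = i, so v ⊓ (w ⊔ z) = x ⊓ i = i.
v ⊓ w = c and v ⊓ z = y, so (v ⊓ w) ⊔ (v ⊓ z) = c ⊔ y = i.
Equal: yes.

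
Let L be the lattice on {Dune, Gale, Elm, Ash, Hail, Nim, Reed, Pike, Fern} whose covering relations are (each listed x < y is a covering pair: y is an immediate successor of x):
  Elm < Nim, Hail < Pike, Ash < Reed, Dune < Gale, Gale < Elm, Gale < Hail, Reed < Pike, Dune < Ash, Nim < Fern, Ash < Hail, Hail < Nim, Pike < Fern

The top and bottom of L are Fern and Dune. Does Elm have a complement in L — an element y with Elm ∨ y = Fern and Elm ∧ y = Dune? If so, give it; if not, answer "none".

Reed

Need y with Elm ∨ y = Fern and Elm ∧ y = Dune.
Checking each element gives: Reed.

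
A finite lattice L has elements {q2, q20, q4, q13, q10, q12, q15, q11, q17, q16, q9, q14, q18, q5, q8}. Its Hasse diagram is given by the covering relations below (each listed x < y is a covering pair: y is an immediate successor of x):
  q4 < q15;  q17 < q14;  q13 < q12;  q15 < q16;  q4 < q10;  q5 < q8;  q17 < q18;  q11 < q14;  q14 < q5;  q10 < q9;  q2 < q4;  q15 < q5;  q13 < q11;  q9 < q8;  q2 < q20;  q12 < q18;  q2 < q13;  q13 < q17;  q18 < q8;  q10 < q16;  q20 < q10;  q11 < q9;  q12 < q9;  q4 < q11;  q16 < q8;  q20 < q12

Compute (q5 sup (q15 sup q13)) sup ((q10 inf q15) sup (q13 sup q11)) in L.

q15 ∨ q13 = q5
q5 ∨ q5 = q5
q10 ∧ q15 = q4
q13 ∨ q11 = q11
q4 ∨ q11 = q11
q5 ∨ q11 = q5

q5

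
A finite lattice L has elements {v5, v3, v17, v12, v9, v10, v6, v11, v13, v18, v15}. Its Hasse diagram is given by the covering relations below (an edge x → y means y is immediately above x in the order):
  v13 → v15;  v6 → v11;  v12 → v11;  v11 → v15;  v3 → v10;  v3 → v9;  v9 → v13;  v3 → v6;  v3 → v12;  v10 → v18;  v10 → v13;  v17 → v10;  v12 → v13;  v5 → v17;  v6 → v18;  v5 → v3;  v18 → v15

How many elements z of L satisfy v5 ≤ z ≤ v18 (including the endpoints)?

The interval [v5, v18] = {v10, v17, v18, v3, v5, v6}, which has 6 elements.

6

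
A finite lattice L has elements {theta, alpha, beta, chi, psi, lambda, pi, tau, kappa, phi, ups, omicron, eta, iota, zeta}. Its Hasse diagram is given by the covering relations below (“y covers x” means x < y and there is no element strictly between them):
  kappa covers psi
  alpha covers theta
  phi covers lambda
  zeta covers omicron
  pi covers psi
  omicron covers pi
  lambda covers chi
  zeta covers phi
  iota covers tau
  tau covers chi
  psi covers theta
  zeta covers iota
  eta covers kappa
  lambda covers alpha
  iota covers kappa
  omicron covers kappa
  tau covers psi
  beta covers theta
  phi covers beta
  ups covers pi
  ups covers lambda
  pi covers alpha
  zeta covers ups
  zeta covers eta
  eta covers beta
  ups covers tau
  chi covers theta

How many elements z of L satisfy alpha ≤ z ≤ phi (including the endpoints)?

3

The interval [alpha, phi] = {alpha, lambda, phi}, which has 3 elements.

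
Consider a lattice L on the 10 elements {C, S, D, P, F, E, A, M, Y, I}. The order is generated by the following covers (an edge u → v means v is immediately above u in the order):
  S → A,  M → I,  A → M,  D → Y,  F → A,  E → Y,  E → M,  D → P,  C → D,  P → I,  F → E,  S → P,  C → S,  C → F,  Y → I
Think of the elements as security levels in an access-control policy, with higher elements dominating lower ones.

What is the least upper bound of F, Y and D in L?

Y

Common upper bounds of {F, Y, D}: I, Y.
The least among these is Y.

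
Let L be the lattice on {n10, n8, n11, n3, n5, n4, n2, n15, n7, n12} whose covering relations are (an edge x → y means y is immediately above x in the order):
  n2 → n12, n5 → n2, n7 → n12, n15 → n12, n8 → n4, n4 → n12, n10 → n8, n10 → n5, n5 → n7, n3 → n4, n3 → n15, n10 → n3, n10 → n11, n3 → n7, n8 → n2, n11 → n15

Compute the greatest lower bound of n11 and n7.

n10

Common lower bounds of {n11, n7}: n10.
The greatest among these is n10.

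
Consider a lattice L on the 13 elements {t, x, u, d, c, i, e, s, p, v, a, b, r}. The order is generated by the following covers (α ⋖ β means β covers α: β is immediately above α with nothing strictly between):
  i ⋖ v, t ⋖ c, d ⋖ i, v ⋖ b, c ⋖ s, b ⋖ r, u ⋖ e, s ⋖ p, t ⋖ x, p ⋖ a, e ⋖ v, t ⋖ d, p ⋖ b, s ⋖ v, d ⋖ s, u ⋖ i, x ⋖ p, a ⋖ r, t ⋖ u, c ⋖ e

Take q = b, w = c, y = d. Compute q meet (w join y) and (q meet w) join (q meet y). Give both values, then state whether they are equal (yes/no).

s; s; yes

w join y = s, so q meet (w join y) = b meet s = s.
q meet w = c and q meet y = d, so (q meet w) join (q meet y) = c join d = s.
Equal: yes.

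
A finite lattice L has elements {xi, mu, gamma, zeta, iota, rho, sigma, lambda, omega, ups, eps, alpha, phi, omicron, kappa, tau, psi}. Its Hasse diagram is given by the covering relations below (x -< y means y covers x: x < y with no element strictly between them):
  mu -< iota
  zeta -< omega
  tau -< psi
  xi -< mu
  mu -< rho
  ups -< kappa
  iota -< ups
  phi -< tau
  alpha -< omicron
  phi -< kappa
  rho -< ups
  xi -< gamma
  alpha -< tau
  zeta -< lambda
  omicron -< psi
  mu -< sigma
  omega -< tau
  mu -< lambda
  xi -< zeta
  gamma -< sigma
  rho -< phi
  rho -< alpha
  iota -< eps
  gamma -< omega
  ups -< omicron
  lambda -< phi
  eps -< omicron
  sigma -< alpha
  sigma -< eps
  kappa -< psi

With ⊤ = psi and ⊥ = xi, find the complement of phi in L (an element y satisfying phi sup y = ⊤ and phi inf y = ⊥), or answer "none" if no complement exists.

For every candidate y, either phi ∨ y ≠ psi or phi ∧ y ≠ xi; no complement exists.

none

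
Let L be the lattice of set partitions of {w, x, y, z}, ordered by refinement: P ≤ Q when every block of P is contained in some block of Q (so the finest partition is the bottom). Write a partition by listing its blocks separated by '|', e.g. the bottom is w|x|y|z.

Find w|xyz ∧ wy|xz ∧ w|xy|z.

w|x|y|z

Common lower bounds of {w|xyz, wy|xz, w|xy|z}: w|x|y|z.
The greatest among these is w|x|y|z.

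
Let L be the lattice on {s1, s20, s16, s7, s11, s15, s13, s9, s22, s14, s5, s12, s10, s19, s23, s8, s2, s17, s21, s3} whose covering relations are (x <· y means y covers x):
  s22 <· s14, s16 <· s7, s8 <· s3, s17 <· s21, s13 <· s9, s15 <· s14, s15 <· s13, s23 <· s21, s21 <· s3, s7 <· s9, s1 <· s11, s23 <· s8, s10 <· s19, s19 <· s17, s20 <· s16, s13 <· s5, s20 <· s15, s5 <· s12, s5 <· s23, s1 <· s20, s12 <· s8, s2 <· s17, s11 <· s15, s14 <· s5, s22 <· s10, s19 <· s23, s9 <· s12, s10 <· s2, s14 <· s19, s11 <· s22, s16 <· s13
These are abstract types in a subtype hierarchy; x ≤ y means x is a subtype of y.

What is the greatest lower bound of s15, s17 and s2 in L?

Common lower bounds of {s15, s17, s2}: s1, s11.
The greatest among these is s11.

s11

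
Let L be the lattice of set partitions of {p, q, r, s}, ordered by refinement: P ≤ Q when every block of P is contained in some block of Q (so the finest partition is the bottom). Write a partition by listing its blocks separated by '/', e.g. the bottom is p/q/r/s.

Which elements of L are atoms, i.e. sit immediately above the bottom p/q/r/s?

p/q/rs, p/qr/s, p/qs/r, pq/r/s, pr/q/s, ps/q/r

The atoms are exactly the elements that cover p/q/r/s: p/q/rs, p/qr/s, p/qs/r, pq/r/s, pr/q/s, ps/q/r.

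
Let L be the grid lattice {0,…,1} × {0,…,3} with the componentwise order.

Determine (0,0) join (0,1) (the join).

(0,1)

In a product of chains, the join is componentwise max, giving (0,1).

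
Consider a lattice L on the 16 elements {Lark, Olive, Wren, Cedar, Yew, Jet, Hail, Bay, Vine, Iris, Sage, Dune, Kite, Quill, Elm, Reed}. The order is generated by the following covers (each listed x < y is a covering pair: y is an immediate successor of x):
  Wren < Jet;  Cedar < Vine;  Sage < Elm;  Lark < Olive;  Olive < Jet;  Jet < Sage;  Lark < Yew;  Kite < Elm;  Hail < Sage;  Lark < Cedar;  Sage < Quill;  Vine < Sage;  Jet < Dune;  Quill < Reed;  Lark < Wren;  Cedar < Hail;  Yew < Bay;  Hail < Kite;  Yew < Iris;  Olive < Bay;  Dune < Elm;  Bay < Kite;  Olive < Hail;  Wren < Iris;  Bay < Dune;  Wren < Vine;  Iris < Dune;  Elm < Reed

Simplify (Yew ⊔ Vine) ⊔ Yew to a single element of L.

Elm

Yew ∨ Vine = Elm
Elm ∨ Yew = Elm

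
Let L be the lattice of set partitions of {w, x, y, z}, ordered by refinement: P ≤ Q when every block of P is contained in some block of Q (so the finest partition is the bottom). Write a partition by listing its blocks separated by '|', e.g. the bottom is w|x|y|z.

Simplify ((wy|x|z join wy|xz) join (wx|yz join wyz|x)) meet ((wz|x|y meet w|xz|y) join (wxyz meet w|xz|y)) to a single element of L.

wy|x|z ∨ wy|xz = wy|xz
wx|yz ∨ wyz|x = wxyz
wy|xz ∨ wxyz = wxyz
wz|x|y ∧ w|xz|y = w|x|y|z
wxyz ∧ w|xz|y = w|xz|y
w|x|y|z ∨ w|xz|y = w|xz|y
wxyz ∧ w|xz|y = w|xz|y

w|xz|y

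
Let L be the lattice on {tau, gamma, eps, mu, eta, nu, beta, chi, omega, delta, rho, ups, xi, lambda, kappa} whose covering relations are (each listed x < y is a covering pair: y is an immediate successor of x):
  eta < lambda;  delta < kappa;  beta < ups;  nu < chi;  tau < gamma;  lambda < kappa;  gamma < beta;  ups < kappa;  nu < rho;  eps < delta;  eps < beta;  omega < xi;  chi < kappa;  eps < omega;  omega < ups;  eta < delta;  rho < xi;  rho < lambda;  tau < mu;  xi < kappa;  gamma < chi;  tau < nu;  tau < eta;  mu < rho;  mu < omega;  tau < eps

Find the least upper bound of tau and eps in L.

eps

Common upper bounds of {tau, eps}: beta, delta, eps, kappa, omega, ups, xi.
The least among these is eps.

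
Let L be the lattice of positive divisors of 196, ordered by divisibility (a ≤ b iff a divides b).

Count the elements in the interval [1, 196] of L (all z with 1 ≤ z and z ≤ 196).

The interval [1, 196] = {1, 14, 196, 2, 28, 4, 49, 7, 98}, which has 9 elements.

9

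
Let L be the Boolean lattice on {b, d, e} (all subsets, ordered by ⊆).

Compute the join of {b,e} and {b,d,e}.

{b,d,e}

Under ⊆, join is union: {b,e} ∪ {b,d,e} = {b,d,e}.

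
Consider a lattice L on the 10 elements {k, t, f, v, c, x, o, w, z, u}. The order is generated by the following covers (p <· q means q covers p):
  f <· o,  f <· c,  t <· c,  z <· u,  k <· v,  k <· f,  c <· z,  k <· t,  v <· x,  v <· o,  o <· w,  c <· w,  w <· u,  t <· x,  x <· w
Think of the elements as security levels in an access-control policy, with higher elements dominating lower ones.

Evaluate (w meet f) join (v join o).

o

w ∧ f = f
v ∨ o = o
f ∨ o = o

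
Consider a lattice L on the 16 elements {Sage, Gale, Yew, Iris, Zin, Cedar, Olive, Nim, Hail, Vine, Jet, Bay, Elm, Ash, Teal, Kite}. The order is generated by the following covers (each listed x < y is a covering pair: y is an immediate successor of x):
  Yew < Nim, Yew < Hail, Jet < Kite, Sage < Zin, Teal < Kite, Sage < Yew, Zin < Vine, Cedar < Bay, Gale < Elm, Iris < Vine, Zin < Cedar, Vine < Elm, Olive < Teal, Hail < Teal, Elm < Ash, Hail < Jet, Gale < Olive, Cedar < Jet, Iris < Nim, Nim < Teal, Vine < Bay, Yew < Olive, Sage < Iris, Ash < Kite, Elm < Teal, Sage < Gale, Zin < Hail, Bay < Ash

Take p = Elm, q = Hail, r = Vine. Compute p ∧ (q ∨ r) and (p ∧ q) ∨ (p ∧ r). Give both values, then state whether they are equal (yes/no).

q ∨ r = Teal, so p ∧ (q ∨ r) = Elm ∧ Teal = Elm.
p ∧ q = Zin and p ∧ r = Vine, so (p ∧ q) ∨ (p ∧ r) = Zin ∨ Vine = Vine.
Equal: no.

Elm; Vine; no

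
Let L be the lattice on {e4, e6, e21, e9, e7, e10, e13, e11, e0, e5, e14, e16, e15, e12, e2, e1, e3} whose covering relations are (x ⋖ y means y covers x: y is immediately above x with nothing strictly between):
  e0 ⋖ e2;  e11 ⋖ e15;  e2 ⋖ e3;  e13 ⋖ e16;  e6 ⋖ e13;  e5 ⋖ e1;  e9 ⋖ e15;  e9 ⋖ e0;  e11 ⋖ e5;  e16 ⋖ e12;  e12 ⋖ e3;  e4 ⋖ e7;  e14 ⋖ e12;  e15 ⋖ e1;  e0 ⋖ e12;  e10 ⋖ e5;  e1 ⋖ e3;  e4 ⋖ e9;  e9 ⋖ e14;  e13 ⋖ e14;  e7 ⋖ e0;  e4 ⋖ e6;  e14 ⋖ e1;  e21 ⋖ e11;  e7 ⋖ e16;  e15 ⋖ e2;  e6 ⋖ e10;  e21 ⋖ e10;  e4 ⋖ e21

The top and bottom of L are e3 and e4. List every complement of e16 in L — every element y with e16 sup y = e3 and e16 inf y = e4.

e11, e15, e21

Need y with e16 ∨ y = e3 and e16 ∧ y = e4.
Checking each element gives: e11, e15, e21.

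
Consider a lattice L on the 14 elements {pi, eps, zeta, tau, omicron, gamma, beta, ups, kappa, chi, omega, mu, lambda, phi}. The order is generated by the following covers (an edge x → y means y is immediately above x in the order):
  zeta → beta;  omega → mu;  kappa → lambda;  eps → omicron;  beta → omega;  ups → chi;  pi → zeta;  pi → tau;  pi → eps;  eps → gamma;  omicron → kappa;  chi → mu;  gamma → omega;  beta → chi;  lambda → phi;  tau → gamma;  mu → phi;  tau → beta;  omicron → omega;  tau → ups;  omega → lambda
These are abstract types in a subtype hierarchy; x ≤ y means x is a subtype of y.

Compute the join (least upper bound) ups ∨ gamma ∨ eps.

mu

Common upper bounds of {ups, gamma, eps}: mu, phi.
The least among these is mu.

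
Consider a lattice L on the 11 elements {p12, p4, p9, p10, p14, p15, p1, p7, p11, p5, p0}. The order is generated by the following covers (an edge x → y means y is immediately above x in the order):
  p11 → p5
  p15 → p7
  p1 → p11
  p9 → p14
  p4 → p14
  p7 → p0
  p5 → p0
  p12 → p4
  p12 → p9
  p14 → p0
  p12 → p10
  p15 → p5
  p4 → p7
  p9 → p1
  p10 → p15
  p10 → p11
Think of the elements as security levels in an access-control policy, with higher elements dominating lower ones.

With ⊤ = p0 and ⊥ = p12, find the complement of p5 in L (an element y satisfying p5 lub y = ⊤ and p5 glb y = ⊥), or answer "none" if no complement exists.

p4

Need y with p5 ∨ y = p0 and p5 ∧ y = p12.
Checking each element gives: p4.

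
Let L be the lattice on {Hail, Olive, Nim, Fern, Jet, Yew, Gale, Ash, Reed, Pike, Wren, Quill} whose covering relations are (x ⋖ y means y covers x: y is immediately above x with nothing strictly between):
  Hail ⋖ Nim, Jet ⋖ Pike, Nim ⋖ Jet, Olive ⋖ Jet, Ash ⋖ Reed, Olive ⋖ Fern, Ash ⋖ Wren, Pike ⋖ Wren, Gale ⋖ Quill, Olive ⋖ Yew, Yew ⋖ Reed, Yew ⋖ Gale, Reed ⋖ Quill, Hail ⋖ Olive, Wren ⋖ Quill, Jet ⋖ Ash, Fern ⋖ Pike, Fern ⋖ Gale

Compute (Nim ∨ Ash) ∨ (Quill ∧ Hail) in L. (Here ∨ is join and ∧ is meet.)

Ash

Nim ∨ Ash = Ash
Quill ∧ Hail = Hail
Ash ∨ Hail = Ash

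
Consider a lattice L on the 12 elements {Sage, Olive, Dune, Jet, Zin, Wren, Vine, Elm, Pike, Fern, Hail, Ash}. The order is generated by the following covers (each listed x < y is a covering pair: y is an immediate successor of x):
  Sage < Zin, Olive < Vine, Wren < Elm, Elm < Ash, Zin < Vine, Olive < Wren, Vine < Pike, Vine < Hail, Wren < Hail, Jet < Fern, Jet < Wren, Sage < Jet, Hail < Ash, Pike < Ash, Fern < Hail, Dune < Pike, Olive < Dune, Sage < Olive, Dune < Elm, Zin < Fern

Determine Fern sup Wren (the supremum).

Hail

Common upper bounds of {Fern, Wren}: Ash, Hail.
The least among these is Hail.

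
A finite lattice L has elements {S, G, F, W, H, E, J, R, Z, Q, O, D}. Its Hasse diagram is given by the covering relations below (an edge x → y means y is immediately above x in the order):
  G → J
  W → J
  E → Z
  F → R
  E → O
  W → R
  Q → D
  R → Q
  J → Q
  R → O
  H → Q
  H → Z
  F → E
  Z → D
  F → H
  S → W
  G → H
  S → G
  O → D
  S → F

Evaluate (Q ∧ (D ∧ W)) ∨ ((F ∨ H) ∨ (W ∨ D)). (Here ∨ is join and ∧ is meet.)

D ∧ W = W
Q ∧ W = W
F ∨ H = H
W ∨ D = D
H ∨ D = D
W ∨ D = D

D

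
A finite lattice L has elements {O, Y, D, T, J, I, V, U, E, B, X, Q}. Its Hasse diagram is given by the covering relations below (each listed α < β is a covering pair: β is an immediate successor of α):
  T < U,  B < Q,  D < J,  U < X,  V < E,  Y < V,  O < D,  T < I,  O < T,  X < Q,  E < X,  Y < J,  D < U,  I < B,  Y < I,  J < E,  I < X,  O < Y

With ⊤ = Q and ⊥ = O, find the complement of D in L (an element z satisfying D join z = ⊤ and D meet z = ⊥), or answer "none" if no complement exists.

B

Need z with D ∨ z = Q and D ∧ z = O.
Checking each element gives: B.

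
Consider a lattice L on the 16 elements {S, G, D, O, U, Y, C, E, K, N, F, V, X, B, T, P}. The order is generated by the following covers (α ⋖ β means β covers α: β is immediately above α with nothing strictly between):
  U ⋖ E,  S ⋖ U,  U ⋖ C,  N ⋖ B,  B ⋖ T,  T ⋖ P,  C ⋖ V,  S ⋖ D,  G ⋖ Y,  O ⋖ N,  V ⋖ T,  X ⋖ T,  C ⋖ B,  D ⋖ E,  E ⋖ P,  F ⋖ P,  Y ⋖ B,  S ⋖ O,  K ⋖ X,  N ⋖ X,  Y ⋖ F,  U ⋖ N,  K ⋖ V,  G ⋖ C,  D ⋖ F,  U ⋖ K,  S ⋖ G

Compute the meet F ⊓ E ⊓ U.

S

Common lower bounds of {F, E, U}: S.
The greatest among these is S.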